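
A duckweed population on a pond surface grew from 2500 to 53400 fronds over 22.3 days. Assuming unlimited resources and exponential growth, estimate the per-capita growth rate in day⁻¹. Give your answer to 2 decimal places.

0.14 per day

From N(t) = N₀·e^(rt): e^(r·22.3) = 53400/2500 = 21.36.
r·22.3 = ln(21.36) = 3.0615, so r = 3.0615/22.3 = 0.13729.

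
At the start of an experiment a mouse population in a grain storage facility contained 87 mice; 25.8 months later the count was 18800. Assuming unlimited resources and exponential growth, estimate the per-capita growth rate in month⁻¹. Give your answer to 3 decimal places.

From N(t) = N₀·e^(rt): e^(r·25.8) = 18800/87 = 216.09.
r·25.8 = ln(216.09) = 5.3757, so r = 5.3757/25.8 = 0.20836.

0.208 per month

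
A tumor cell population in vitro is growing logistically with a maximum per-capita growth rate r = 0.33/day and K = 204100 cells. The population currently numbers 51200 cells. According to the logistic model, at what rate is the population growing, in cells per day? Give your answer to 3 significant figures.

dN/dt = rN(1 − N/K) = 0.33 × 51200 × (1 − 51200/204100).
1 − 51200/204100 = 0.74914; dN/dt = 0.33 × 51200 × 0.74914 = 12658.

12700 cells per day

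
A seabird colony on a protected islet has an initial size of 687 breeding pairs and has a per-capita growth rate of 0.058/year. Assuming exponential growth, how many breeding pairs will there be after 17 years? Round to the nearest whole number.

1841 breeding pairs

N(t) = N₀·e^(rt) = 687 × e^(0.058×17) = 687 × e^0.986.
e^0.986 ≈ 2.6805, so N ≈ 687 × 2.6805 = 1841.5.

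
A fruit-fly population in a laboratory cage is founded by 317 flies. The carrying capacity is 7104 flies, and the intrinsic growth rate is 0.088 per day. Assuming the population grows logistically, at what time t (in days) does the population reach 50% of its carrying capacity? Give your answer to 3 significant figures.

A = (K − N₀)/N₀ = (7104 − 317)/317 = 21.41.
Solve 7104/(1 + 21.41·e^(−0.088t)) = 3552: 1 + 21.41·e^(−0.088t) = 2, so e^(−0.088t) = 0.0467069.
−0.088·t = ln(0.0467069) = -3.0639, so t = 3.0639/0.088 = 34.817.

34.8 days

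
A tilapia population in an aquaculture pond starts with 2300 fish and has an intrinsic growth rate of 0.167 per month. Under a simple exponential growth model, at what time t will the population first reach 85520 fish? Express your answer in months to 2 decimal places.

21.65 months

Set N₀·e^(rt) = 85520: e^(0.167·t) = 85520/2300 = 37.183.
0.167·t = ln(37.183) = 3.6158, so t = 3.6158/0.167 = 21.652.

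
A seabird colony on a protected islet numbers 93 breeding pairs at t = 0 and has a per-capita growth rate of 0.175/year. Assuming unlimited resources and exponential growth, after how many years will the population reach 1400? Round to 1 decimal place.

15.5 years

Set N₀·e^(rt) = 1400: e^(0.175·t) = 1400/93 = 15.054.
0.175·t = ln(15.054) = 2.7116, so t = 2.7116/0.175 = 15.495.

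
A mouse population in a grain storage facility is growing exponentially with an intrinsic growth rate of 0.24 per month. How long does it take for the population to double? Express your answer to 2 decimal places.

Doubling time t_d = ln(2)/r = 0.6931/0.24 = 2.8881.

2.89 months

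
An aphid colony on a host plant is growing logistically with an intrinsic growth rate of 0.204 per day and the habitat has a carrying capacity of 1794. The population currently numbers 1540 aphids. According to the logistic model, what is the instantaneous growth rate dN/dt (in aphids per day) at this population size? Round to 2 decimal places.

44.48 aphids per day

dN/dt = rN(1 − N/K) = 0.204 × 1540 × (1 − 1540/1794).
1 − 1540/1794 = 0.14158; dN/dt = 0.204 × 1540 × 0.14158 = 44.48.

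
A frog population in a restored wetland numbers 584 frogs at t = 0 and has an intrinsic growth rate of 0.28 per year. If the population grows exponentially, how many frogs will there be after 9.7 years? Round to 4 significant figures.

8830 frogs

N(t) = N₀·e^(rt) = 584 × e^(0.28×9.7) = 584 × e^2.716.
e^2.716 ≈ 15.12, so N ≈ 584 × 15.12 = 8829.92.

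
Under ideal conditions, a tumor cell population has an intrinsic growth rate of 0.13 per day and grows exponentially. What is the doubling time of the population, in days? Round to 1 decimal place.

Doubling time t_d = ln(2)/r = 0.6931/0.13 = 5.3319.

5.3 days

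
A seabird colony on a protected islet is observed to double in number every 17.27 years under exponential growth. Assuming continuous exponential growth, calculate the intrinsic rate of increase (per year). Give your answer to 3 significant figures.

0.0401 per year

r = ln(2)/t_d = 0.6931/17.27 = 0.040136.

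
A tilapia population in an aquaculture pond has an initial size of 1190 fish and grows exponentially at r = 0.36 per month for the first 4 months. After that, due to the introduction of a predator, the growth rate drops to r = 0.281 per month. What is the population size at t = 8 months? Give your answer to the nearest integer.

Phase 1: N(4) = 1190·e^(0.36×4) = 1190·e^1.44 = 5022.63.
Phase 2 runs for 8 − 4 = 4 months at r = 0.281.
N(8) = 5022.63·e^(0.281×4) = 5022.63·e^1.124 = 15455.3.

15455 fish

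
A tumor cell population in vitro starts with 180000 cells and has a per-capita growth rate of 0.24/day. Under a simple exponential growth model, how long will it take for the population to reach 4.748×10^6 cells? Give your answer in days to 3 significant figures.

13.6 days

Set N₀·e^(rt) = 4.748×10^6: e^(0.24·t) = 4.748×10^6/180000 = 26.378.
0.24·t = ln(26.378) = 3.2725, so t = 3.2725/0.24 = 13.636.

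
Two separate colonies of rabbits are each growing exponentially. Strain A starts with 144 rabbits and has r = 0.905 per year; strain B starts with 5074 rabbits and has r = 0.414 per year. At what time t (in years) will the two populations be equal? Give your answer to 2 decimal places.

Set 144·e^(0.905t) = 5074·e^(0.414t).
e^((0.905 − 0.414)t) = 5074/144 → e^(0.491·t) = 35.236.
0.491·t = ln(35.236) = 3.5621, so t = 3.5621/0.491 = 7.2547.

7.25 years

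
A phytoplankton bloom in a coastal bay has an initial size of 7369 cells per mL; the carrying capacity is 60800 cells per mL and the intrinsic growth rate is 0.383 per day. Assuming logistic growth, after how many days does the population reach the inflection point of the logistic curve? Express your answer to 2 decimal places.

5.17 days

Logistic growth is fastest at N = K/2 = 30400.
A = (K − N₀)/N₀ = 7.2508. Set K/(1 + A·e^(−rt)) = K/2 → A·e^(−rt) = 1.
e^(−0.383t) = 1/7.2508 = 0.137916, so t = ln(7.2508)/0.383 = 1.9811/0.383 = 5.1726.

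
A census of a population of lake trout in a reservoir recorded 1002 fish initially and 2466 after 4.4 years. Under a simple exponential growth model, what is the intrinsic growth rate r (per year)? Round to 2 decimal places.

From N(t) = N₀·e^(rt): e^(r·4.4) = 2466/1002 = 2.4611.
r·4.4 = ln(2.4611) = 0.9006, so r = 0.9006/4.4 = 0.20468.

0.20 per year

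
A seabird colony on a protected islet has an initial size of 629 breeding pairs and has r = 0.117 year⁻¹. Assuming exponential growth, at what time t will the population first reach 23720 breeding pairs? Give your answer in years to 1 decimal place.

31.0 years

Set N₀·e^(rt) = 23720: e^(0.117·t) = 23720/629 = 37.711.
0.117·t = ln(37.711) = 3.6299, so t = 3.6299/0.117 = 31.025.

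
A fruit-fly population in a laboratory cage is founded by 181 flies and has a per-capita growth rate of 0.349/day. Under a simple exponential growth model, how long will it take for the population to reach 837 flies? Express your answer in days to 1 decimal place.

Set N₀·e^(rt) = 837: e^(0.349·t) = 837/181 = 4.6243.
0.349·t = ln(4.6243) = 1.5313, so t = 1.5313/0.349 = 4.3878.

4.4 days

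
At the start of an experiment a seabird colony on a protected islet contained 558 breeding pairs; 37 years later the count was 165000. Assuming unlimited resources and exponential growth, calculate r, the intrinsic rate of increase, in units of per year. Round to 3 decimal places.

0.154 per year

From N(t) = N₀·e^(rt): e^(r·37) = 165000/558 = 295.7.
r·37 = ln(295.7) = 5.6893, so r = 5.6893/37 = 0.15377.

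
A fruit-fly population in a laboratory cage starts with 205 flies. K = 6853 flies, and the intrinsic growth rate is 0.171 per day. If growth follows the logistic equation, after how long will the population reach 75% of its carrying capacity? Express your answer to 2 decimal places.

26.77 days

A = (K − N₀)/N₀ = (6853 − 205)/205 = 32.429.
Solve 6853/(1 + 32.429·e^(−0.171t)) = 5139.75: 1 + 32.429·e^(−0.171t) = 1.3333, so e^(−0.171t) = 0.0102788.
−0.171·t = ln(0.0102788) = -4.5777, so t = 4.5777/0.171 = 26.77.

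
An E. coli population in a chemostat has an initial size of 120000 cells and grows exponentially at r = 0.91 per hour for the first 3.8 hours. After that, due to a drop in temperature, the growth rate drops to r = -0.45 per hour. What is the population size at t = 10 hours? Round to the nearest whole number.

234040 cells

Phase 1: N(3.8) = 120000·e^(0.91×3.8) = 120000·e^3.458 = 3.810409×10^6.
Phase 2 runs for 10 − 3.8 = 6.2 hours at r = -0.45.
N(10) = 3.810409×10^6·e^(-0.45×6.2) = 3.810409×10^6·e^-2.79 = 234040.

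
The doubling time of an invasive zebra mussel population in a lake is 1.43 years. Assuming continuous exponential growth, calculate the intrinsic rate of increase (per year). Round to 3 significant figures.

r = ln(2)/t_d = 0.6931/1.43 = 0.48472.

0.485 per year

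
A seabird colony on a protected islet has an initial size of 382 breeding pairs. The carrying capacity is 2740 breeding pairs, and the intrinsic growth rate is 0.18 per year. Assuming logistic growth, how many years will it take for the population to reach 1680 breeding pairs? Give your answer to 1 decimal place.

A = (K − N₀)/N₀ = (2740 − 382)/382 = 6.1728.
Solve 2740/(1 + 6.1728·e^(−0.18t)) = 1680: 1 + 6.1728·e^(−0.18t) = 1.631, so e^(−0.18t) = 0.102215.
−0.18·t = ln(0.102215) = -2.2807, so t = 2.2807/0.18 = 12.67.

12.7 years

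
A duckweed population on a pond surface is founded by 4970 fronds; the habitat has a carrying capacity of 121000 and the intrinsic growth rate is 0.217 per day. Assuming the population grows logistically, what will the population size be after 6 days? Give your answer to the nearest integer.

16463 fronds

A = (K − N₀)/N₀ = (121000 − 4970)/4970 = 23.346.
N(t) = K/(1 + A·e^(−rt)) = 121000/(1 + 23.346×e^(−0.217×6)).
e^(−1.302) = 0.27199; denominator = 1 + 23.346×0.27199 = 7.3498.
N = 121000/7.3498 = 16463.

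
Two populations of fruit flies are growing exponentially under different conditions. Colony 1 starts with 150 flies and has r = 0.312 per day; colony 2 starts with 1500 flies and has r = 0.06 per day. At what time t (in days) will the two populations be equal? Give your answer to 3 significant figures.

Set 150·e^(0.312t) = 1500·e^(0.06t).
e^((0.312 − 0.06)t) = 1500/150 → e^(0.252·t) = 10.
0.252·t = ln(10) = 2.3026, so t = 2.3026/0.252 = 9.1372.

9.14 days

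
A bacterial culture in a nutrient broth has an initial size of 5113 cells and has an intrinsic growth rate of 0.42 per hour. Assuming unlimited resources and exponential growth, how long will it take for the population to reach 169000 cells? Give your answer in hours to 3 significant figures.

Set N₀·e^(rt) = 169000: e^(0.42·t) = 169000/5113 = 33.053.
0.42·t = ln(33.053) = 3.4981, so t = 3.4981/0.42 = 8.3288.

8.33 hours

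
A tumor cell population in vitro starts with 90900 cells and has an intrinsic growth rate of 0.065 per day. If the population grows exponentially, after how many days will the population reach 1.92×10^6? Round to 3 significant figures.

Set N₀·e^(rt) = 1.92×10^6: e^(0.065·t) = 1.92×10^6/90900 = 21.122.
0.065·t = ln(21.122) = 3.0503, so t = 3.0503/0.065 = 46.928.

46.9 days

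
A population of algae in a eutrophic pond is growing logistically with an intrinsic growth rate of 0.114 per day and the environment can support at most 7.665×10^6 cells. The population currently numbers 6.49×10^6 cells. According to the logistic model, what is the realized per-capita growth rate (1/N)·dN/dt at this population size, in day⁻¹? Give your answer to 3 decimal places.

(1/N)·dN/dt = r(1 − N/K) = 0.114 × (1 − 6.49×10^6/7.665×10^6).
= 0.114 × 0.15329 = 0.017476.

0.017 per day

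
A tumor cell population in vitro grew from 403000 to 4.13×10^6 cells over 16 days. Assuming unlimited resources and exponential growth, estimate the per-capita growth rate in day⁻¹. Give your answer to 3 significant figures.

From N(t) = N₀·e^(rt): e^(r·16) = 4.13×10^6/403000 = 10.248.
r·16 = ln(10.248) = 2.3271, so r = 2.3271/16 = 0.14544.

0.145 per day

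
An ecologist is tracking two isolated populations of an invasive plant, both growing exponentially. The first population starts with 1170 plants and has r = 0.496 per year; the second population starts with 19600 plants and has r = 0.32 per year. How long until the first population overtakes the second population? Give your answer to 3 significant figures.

16.0 years

Set 1170·e^(0.496t) = 19600·e^(0.32t).
e^((0.496 − 0.32)t) = 19600/1170 → e^(0.176·t) = 16.752.
0.176·t = ln(16.752) = 2.8185, so t = 2.8185/0.176 = 16.014.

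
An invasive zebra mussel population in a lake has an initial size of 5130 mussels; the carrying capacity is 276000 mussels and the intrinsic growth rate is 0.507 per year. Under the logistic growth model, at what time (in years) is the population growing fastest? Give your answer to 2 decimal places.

Logistic growth is fastest at N = K/2 = 138000.
A = (K − N₀)/N₀ = 52.801. Set K/(1 + A·e^(−rt)) = K/2 → A·e^(−rt) = 1.
e^(−0.507t) = 1/52.801 = 0.018939, so t = ln(52.801)/0.507 = 3.9665/0.507 = 7.8235.

7.82 years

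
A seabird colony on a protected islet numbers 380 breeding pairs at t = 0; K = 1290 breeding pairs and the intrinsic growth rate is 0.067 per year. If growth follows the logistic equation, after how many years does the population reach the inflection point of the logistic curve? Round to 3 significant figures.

Logistic growth is fastest at N = K/2 = 645.
A = (K − N₀)/N₀ = 2.3947. Set K/(1 + A·e^(−rt)) = K/2 → A·e^(−rt) = 1.
e^(−0.067t) = 1/2.3947 = 0.417582, so t = ln(2.3947)/0.067 = 0.87327/0.067 = 13.034.

13.0 years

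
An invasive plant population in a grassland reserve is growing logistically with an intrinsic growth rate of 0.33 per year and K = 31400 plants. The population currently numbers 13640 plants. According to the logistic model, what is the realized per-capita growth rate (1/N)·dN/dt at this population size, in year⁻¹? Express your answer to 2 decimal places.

(1/N)·dN/dt = r(1 − N/K) = 0.33 × (1 − 13640/31400).
= 0.33 × 0.56561 = 0.18665.

0.19 per year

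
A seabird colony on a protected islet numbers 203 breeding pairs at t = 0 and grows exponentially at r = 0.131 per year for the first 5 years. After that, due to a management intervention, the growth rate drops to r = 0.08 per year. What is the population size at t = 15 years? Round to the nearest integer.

Phase 1: N(5) = 203·e^(0.131×5) = 203·e^0.655 = 390.804.
Phase 2 runs for 15 − 5 = 10 years at r = 0.08.
N(15) = 390.804·e^(0.08×10) = 390.804·e^0.8 = 869.75.

870 breeding pairs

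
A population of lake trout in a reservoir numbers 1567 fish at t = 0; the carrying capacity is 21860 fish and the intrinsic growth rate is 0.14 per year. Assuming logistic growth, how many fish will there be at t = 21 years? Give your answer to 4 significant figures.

12980 fish

A = (K − N₀)/N₀ = (21860 − 1567)/1567 = 12.95.
N(t) = K/(1 + A·e^(−rt)) = 21860/(1 + 12.95×e^(−0.14×21)).
e^(−2.94) = 0.052866; denominator = 1 + 12.95×0.052866 = 1.6846.
N = 21860/1.6846 = 12976.2.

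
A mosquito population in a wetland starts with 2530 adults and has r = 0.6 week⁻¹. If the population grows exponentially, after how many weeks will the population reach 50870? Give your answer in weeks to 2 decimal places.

Set N₀·e^(rt) = 50870: e^(0.6·t) = 50870/2530 = 20.107.
0.6·t = ln(20.107) = 3.0011, so t = 3.0011/0.6 = 5.0018.

5.00 weeks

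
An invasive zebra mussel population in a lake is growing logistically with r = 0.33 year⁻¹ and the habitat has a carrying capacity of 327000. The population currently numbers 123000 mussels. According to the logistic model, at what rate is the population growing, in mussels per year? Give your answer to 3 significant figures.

25300 mussels per year

dN/dt = rN(1 − N/K) = 0.33 × 123000 × (1 − 123000/327000).
1 − 123000/327000 = 0.62385; dN/dt = 0.33 × 123000 × 0.62385 = 25322.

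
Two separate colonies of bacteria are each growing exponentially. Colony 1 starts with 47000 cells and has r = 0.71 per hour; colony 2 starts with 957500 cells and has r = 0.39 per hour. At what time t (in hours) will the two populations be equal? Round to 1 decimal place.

Set 47000·e^(0.71t) = 957500·e^(0.39t).
e^((0.71 − 0.39)t) = 957500/47000 → e^(0.32·t) = 20.372.
0.32·t = ln(20.372) = 3.0142, so t = 3.0142/0.32 = 9.4193.

9.4 hours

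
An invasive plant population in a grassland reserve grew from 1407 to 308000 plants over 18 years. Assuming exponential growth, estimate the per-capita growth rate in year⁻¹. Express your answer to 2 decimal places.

From N(t) = N₀·e^(rt): e^(r·18) = 308000/1407 = 218.91.
r·18 = ln(218.91) = 5.3886, so r = 5.3886/18 = 0.29937.

0.30 per year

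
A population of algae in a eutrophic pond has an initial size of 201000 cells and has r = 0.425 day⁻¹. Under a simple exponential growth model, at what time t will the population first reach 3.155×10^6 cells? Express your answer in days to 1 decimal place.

6.5 days

Set N₀·e^(rt) = 3.155×10^6: e^(0.425·t) = 3.155×10^6/201000 = 15.697.
0.425·t = ln(15.697) = 2.7534, so t = 2.7534/0.425 = 6.4787.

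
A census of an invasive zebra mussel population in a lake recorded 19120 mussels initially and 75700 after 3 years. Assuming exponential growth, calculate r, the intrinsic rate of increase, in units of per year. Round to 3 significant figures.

0.459 per year

From N(t) = N₀·e^(rt): e^(r·3) = 75700/19120 = 3.9592.
r·3 = ln(3.9592) = 1.376, so r = 1.376/3 = 0.45868.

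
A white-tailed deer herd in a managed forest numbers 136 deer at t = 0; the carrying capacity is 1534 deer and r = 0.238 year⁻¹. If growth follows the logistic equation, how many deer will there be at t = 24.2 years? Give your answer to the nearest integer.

1486 deer

A = (K − N₀)/N₀ = (1534 − 136)/136 = 10.279.
N(t) = K/(1 + A·e^(−rt)) = 1534/(1 + 10.279×e^(−0.238×24.2)).
e^(−5.76) = 0.0031524; denominator = 1 + 10.279×0.0031524 = 1.0324.
N = 1534/1.0324 = 1485.85.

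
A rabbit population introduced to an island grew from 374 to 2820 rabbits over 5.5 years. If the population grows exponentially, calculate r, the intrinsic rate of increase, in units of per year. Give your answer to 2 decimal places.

From N(t) = N₀·e^(rt): e^(r·5.5) = 2820/374 = 7.5401.
r·5.5 = ln(7.5401) = 2.0202, so r = 2.0202/5.5 = 0.36732.

0.37 per year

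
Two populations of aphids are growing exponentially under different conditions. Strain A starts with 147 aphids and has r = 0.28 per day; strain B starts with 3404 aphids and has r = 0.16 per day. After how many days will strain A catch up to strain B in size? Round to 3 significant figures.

Set 147·e^(0.28t) = 3404·e^(0.16t).
e^((0.28 − 0.16)t) = 3404/147 → e^(0.12·t) = 23.156.
0.12·t = ln(23.156) = 3.1423, so t = 3.1423/0.12 = 26.186.

26.2 days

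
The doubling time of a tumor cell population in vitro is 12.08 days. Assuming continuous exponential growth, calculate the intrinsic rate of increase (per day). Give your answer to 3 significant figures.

0.0574 per day

r = ln(2)/t_d = 0.6931/12.08 = 0.05738.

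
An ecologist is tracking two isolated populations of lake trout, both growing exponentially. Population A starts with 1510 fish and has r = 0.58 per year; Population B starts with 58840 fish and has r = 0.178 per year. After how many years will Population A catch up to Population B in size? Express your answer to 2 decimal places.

Set 1510·e^(0.58t) = 58840·e^(0.178t).
e^((0.58 − 0.178)t) = 58840/1510 → e^(0.402·t) = 38.967.
0.402·t = ln(38.967) = 3.6627, so t = 3.6627/0.402 = 9.1112.

9.11 years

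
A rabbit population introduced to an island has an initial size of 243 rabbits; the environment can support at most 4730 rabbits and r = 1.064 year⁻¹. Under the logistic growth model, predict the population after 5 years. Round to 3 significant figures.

4340 rabbits

A = (K − N₀)/N₀ = (4730 − 243)/243 = 18.465.
N(t) = K/(1 + A·e^(−rt)) = 4730/(1 + 18.465×e^(−1.064×5)).
e^(−5.32) = 0.0048928; denominator = 1 + 18.465×0.0048928 = 1.0903.
N = 4730/1.0903 = 4338.08.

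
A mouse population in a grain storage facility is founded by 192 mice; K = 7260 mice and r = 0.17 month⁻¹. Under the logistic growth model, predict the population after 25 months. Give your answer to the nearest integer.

4760 mice

A = (K − N₀)/N₀ = (7260 − 192)/192 = 36.812.
N(t) = K/(1 + A·e^(−rt)) = 7260/(1 + 36.812×e^(−0.17×25)).
e^(−4.25) = 0.014264; denominator = 1 + 36.812×0.014264 = 1.5251.
N = 7260/1.5251 = 4760.34.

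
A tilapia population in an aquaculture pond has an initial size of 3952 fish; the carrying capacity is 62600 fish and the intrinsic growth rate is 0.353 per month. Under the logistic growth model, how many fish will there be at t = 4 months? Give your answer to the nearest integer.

13562 fish

A = (K − N₀)/N₀ = (62600 − 3952)/3952 = 14.84.
N(t) = K/(1 + A·e^(−rt)) = 62600/(1 + 14.84×e^(−0.353×4)).
e^(−1.412) = 0.24366; denominator = 1 + 14.84×0.24366 = 4.6159.
N = 62600/4.6159 = 13561.9.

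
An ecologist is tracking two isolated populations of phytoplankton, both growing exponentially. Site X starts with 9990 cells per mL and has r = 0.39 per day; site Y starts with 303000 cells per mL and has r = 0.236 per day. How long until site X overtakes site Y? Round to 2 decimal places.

Set 9990·e^(0.39t) = 303000·e^(0.236t).
e^((0.39 − 0.236)t) = 303000/9990 → e^(0.154·t) = 30.33.
0.154·t = ln(30.33) = 3.4121, so t = 3.4121/0.154 = 22.157.

22.16 days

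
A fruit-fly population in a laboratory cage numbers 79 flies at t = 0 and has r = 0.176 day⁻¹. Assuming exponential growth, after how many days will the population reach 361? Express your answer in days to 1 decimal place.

Set N₀·e^(rt) = 361: e^(0.176·t) = 361/79 = 4.5696.
0.176·t = ln(4.5696) = 1.5194, so t = 1.5194/0.176 = 8.6331.

8.6 days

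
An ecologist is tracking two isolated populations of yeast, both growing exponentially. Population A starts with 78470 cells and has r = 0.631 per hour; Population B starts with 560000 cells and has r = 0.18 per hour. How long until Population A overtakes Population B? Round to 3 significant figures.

Set 78470·e^(0.631t) = 560000·e^(0.18t).
e^((0.631 − 0.18)t) = 560000/78470 → e^(0.451·t) = 7.1365.
0.451·t = ln(7.1365) = 1.9652, so t = 1.9652/0.451 = 4.3575.

4.36 hours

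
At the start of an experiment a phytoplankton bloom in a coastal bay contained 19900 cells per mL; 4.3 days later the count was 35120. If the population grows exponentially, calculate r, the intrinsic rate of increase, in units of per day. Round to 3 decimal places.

0.132 per day

From N(t) = N₀·e^(rt): e^(r·4.3) = 35120/19900 = 1.7648.
r·4.3 = ln(1.7648) = 0.56805, so r = 0.56805/4.3 = 0.1321.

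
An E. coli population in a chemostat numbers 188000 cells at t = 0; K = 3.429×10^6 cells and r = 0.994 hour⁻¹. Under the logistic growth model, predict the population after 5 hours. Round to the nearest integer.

3062440 cells

A = (K − N₀)/N₀ = (3.429×10^6 − 188000)/188000 = 17.239.
N(t) = K/(1 + A·e^(−rt)) = 3.429×10^6/(1 + 17.239×e^(−0.994×5)).
e^(−4.97) = 0.0069431; denominator = 1 + 17.239×0.0069431 = 1.1197.
N = 3.429×10^6/1.1197 = 3.06244×10^6.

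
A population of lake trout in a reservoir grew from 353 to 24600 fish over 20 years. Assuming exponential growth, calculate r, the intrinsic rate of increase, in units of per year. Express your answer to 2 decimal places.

From N(t) = N₀·e^(rt): e^(r·20) = 24600/353 = 69.688.
r·20 = ln(69.688) = 4.244, so r = 4.244/20 = 0.2122.

0.21 per year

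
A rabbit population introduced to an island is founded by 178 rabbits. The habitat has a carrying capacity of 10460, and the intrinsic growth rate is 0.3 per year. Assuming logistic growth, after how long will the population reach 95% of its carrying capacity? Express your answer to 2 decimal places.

A = (K − N₀)/N₀ = (10460 − 178)/178 = 57.764.
Solve 10460/(1 + 57.764·e^(−0.3t)) = 9937: 1 + 57.764·e^(−0.3t) = 1.0526, so e^(−0.3t) = 0.000911148.
−0.3·t = ln(0.000911148) = -7.0008, so t = 7.0008/0.3 = 23.336.

23.34 years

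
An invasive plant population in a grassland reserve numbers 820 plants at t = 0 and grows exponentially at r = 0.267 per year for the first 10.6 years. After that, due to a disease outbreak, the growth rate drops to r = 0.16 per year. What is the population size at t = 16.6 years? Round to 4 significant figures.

Phase 1: N(10.6) = 820·e^(0.267×10.6) = 820·e^2.83 = 13898.1.
Phase 2 runs for 16.6 − 10.6 = 6 years at r = 0.16.
N(16.6) = 13898.1·e^(0.16×6) = 13898.1·e^0.96 = 36297.5.

36300 plants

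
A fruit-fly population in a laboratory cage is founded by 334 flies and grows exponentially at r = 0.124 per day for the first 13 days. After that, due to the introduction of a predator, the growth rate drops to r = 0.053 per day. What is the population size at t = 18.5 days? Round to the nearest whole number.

2241 flies

Phase 1: N(13) = 334·e^(0.124×13) = 334·e^1.612 = 1674.28.
Phase 2 runs for 18.5 − 13 = 5.5 days at r = 0.053.
N(18.5) = 1674.28·e^(0.053×5.5) = 1674.28·e^0.2915 = 2240.92.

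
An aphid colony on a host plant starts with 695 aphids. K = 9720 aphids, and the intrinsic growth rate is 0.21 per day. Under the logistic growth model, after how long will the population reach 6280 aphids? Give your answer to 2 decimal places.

A = (K − N₀)/N₀ = (9720 − 695)/695 = 12.986.
Solve 9720/(1 + 12.986·e^(−0.21t)) = 6280: 1 + 12.986·e^(−0.21t) = 1.5478, so e^(−0.21t) = 0.0421829.
−0.21·t = ln(0.0421829) = -3.1657, so t = 3.1657/0.21 = 15.075.

15.07 days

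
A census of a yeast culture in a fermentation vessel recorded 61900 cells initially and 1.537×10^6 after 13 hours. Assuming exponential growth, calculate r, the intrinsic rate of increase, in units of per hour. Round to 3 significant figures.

0.247 per hour

From N(t) = N₀·e^(rt): e^(r·13) = 1.537×10^6/61900 = 24.83.
r·13 = ln(24.83) = 3.2121, so r = 3.2121/13 = 0.24708.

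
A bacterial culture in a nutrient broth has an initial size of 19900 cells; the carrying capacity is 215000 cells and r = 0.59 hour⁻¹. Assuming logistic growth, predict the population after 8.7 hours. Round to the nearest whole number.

203246 cells

A = (K − N₀)/N₀ = (215000 − 19900)/19900 = 9.804.
N(t) = K/(1 + A·e^(−rt)) = 215000/(1 + 9.804×e^(−0.59×8.7)).
e^(−5.133) = 0.0058988; denominator = 1 + 9.804×0.0058988 = 1.0578.
N = 215000/1.0578 = 203246.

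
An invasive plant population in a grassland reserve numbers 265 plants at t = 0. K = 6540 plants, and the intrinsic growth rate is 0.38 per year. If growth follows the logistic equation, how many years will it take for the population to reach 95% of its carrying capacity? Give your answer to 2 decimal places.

16.08 years

A = (K − N₀)/N₀ = (6540 − 265)/265 = 23.679.
Solve 6540/(1 + 23.679·e^(−0.38t)) = 6213: 1 + 23.679·e^(−0.38t) = 1.0526, so e^(−0.38t) = 0.00222269.
−0.38·t = ln(0.00222269) = -6.109, so t = 6.109/0.38 = 16.076.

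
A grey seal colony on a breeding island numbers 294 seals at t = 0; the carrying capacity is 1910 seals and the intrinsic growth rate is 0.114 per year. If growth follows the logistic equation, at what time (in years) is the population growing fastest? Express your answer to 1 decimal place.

Logistic growth is fastest at N = K/2 = 955.
A = (K − N₀)/N₀ = 5.4966. Set K/(1 + A·e^(−rt)) = K/2 → A·e^(−rt) = 1.
e^(−0.114t) = 1/5.4966 = 0.181931, so t = ln(5.4966)/0.114 = 1.7041/0.114 = 14.949.

14.9 years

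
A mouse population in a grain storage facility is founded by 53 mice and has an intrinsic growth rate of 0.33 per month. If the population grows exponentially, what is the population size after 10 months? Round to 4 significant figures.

N(t) = N₀·e^(rt) = 53 × e^(0.33×10) = 53 × e^3.3.
e^3.3 ≈ 27.113, so N ≈ 53 × 27.113 = 1436.97.

1437 mice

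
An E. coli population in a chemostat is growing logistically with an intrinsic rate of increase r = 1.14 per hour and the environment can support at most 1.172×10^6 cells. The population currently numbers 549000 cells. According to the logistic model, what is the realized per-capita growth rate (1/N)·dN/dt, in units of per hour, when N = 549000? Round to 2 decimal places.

(1/N)·dN/dt = r(1 − N/K) = 1.14 × (1 − 549000/1.172×10^6).
= 1.14 × 0.53157 = 0.60599.

0.61 per hour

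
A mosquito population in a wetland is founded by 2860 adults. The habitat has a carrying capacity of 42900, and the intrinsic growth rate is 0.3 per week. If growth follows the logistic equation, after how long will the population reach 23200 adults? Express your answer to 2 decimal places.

9.34 weeks

A = (K − N₀)/N₀ = (42900 − 2860)/2860 = 14.
Solve 42900/(1 + 14·e^(−0.3t)) = 23200: 1 + 14·e^(−0.3t) = 1.8491, so e^(−0.3t) = 0.0606527.
−0.3·t = ln(0.0606527) = -2.8026, so t = 2.8026/0.3 = 9.342.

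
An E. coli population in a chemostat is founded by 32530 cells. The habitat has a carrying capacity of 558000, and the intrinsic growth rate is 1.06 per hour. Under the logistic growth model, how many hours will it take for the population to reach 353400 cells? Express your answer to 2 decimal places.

A = (K − N₀)/N₀ = (558000 − 32530)/32530 = 16.153.
Solve 558000/(1 + 16.153·e^(−1.06t)) = 353400: 1 + 16.153·e^(−1.06t) = 1.5789, so e^(−1.06t) = 0.0358406.
−1.06·t = ln(0.0358406) = -3.3287, so t = 3.3287/1.06 = 3.1403.

3.14 hours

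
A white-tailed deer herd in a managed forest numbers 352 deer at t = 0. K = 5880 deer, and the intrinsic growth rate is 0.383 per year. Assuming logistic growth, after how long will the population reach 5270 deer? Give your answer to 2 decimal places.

A = (K − N₀)/N₀ = (5880 − 352)/352 = 15.705.
Solve 5880/(1 + 15.705·e^(−0.383t)) = 5270: 1 + 15.705·e^(−0.383t) = 1.1157, so e^(−0.383t) = 0.00737045.
−0.383·t = ln(0.00737045) = -4.9103, so t = 4.9103/0.383 = 12.821.

12.82 years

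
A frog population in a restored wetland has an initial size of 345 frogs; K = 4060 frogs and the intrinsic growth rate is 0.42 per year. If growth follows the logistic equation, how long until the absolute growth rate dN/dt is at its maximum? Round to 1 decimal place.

Logistic growth is fastest at N = K/2 = 2030.
A = (K − N₀)/N₀ = 10.768. Set K/(1 + A·e^(−rt)) = K/2 → A·e^(−rt) = 1.
e^(−0.42t) = 1/10.768 = 0.0928668, so t = ln(10.768)/0.42 = 2.3766/0.42 = 5.6585.

5.7 years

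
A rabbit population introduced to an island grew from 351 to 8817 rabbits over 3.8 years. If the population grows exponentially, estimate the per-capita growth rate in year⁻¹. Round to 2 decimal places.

From N(t) = N₀·e^(rt): e^(r·3.8) = 8817/351 = 25.12.
r·3.8 = ln(25.12) = 3.2237, so r = 3.2237/3.8 = 0.84833.

0.85 per year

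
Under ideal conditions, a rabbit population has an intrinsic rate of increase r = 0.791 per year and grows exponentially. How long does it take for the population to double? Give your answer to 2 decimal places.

Doubling time t_d = ln(2)/r = 0.6931/0.791 = 0.87629.

0.88 years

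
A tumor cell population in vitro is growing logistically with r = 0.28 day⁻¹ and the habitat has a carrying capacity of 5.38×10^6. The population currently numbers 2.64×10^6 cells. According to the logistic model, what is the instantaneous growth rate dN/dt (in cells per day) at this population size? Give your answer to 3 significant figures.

dN/dt = rN(1 − N/K) = 0.28 × 2.64×10^6 × (1 − 2.64×10^6/5.38×10^6).
1 − 2.64×10^6/5.38×10^6 = 0.50929; dN/dt = 0.28 × 2.64×10^6 × 0.50929 = 3.7647×10^5.

376000 cells per day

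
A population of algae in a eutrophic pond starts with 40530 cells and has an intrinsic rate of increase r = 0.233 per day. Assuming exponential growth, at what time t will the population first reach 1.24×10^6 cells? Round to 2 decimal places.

14.68 days

Set N₀·e^(rt) = 1.24×10^6: e^(0.233·t) = 1.24×10^6/40530 = 30.595.
0.233·t = ln(30.595) = 3.4208, so t = 3.4208/0.233 = 14.682.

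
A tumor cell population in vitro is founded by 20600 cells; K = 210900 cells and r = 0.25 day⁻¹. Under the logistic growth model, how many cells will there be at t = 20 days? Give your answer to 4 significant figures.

198500 cells

A = (K − N₀)/N₀ = (210900 − 20600)/20600 = 9.2379.
N(t) = K/(1 + A·e^(−rt)) = 210900/(1 + 9.2379×e^(−0.25×20)).
e^(−5) = 0.0067379; denominator = 1 + 9.2379×0.0067379 = 1.0622.
N = 210900/1.0622 = 198542.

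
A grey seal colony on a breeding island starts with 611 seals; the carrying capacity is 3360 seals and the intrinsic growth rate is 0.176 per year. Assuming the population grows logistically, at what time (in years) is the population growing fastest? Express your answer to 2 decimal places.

8.54 years

Logistic growth is fastest at N = K/2 = 1680.
A = (K − N₀)/N₀ = 4.4992. Set K/(1 + A·e^(−rt)) = K/2 → A·e^(−rt) = 1.
e^(−0.176t) = 1/4.4992 = 0.222263, so t = ln(4.4992)/0.176 = 1.5039/0.176 = 8.5449.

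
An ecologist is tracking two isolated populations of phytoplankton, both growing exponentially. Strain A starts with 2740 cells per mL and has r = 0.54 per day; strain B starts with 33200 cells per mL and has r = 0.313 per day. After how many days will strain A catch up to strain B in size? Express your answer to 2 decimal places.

Set 2740·e^(0.54t) = 33200·e^(0.313t).
e^((0.54 − 0.313)t) = 33200/2740 → e^(0.227·t) = 12.117.
0.227·t = ln(12.117) = 2.4946, so t = 2.4946/0.227 = 10.989.

10.99 days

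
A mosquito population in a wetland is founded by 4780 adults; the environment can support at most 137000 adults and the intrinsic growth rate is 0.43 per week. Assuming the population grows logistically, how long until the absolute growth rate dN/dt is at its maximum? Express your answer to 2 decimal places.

7.72 weeks

Logistic growth is fastest at N = K/2 = 68500.
A = (K − N₀)/N₀ = 27.661. Set K/(1 + A·e^(−rt)) = K/2 → A·e^(−rt) = 1.
e^(−0.43t) = 1/27.661 = 0.0361519, so t = ln(27.661)/0.43 = 3.32/0.43 = 7.721.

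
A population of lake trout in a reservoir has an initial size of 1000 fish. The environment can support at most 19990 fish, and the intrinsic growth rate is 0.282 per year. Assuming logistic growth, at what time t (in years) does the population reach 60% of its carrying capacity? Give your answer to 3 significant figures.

11.9 years

A = (K − N₀)/N₀ = (19990 − 1000)/1000 = 18.99.
Solve 19990/(1 + 18.99·e^(−0.282t)) = 11994: 1 + 18.99·e^(−0.282t) = 1.6667, so e^(−0.282t) = 0.0351062.
−0.282·t = ln(0.0351062) = -3.3494, so t = 3.3494/0.282 = 11.877.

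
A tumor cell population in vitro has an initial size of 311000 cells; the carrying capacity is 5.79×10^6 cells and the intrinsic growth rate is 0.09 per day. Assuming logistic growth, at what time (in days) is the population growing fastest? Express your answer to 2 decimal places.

31.88 days

Logistic growth is fastest at N = K/2 = 2.895×10^6.
A = (K − N₀)/N₀ = 17.617. Set K/(1 + A·e^(−rt)) = K/2 → A·e^(−rt) = 1.
e^(−0.09t) = 1/17.617 = 0.0567622, so t = ln(17.617)/0.09 = 2.8689/0.09 = 31.876.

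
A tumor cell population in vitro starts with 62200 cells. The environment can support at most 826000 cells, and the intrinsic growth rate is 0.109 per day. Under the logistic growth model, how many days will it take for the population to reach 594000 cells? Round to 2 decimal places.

A = (K − N₀)/N₀ = (826000 − 62200)/62200 = 12.28.
Solve 826000/(1 + 12.28·e^(−0.109t)) = 594000: 1 + 12.28·e^(−0.109t) = 1.3906, so e^(−0.109t) = 0.0318062.
−0.109·t = ln(0.0318062) = -3.4481, so t = 3.4481/0.109 = 31.634.

31.63 days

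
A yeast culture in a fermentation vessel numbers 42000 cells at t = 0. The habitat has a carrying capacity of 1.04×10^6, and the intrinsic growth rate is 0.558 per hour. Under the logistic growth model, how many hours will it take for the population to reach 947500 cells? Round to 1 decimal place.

9.8 hours

A = (K − N₀)/N₀ = (1.04×10^6 − 42000)/42000 = 23.762.
Solve 1.04×10^6/(1 + 23.762·e^(−0.558t)) = 947500: 1 + 23.762·e^(−0.558t) = 1.0976, so e^(−0.558t) = 0.00410848.
−0.558·t = ln(0.00410848) = -5.4947, so t = 5.4947/0.558 = 9.8471.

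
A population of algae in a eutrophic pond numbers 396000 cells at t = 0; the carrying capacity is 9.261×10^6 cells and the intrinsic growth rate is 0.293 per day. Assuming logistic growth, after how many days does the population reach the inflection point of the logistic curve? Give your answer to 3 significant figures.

10.6 days

Logistic growth is fastest at N = K/2 = 4.6305×10^6.
A = (K − N₀)/N₀ = 22.386. Set K/(1 + A·e^(−rt)) = K/2 → A·e^(−rt) = 1.
e^(−0.293t) = 1/22.386 = 0.0446701, so t = ln(22.386)/0.293 = 3.1085/0.293 = 10.609.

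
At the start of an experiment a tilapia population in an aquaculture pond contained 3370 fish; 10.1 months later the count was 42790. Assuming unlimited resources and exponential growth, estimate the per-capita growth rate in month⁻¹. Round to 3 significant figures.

0.252 per month

From N(t) = N₀·e^(rt): e^(r·10.1) = 42790/3370 = 12.697.
r·10.1 = ln(12.697) = 2.5414, so r = 2.5414/10.1 = 0.25162.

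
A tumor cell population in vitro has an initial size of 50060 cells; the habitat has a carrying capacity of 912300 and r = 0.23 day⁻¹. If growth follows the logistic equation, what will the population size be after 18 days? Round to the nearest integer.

715946 cells

A = (K − N₀)/N₀ = (912300 − 50060)/50060 = 17.224.
N(t) = K/(1 + A·e^(−rt)) = 912300/(1 + 17.224×e^(−0.23×18)).
e^(−4.14) = 0.015923; denominator = 1 + 17.224×0.015923 = 1.2743.
N = 912300/1.2743 = 715946.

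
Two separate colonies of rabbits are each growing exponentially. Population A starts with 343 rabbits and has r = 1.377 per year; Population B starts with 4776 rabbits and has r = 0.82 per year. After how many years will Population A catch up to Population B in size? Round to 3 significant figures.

Set 343·e^(1.377t) = 4776·e^(0.82t).
e^((1.377 − 0.82)t) = 4776/343 → e^(0.557·t) = 13.924.
0.557·t = ln(13.924) = 2.6336, so t = 2.6336/0.557 = 4.7282.

4.73 years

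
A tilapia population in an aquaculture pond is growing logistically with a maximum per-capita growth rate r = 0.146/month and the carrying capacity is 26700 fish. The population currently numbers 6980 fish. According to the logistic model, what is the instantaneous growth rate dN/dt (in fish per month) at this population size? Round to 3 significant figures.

753 fish per month

dN/dt = rN(1 − N/K) = 0.146 × 6980 × (1 − 6980/26700).
1 − 6980/26700 = 0.73858; dN/dt = 0.146 × 6980 × 0.73858 = 752.67.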